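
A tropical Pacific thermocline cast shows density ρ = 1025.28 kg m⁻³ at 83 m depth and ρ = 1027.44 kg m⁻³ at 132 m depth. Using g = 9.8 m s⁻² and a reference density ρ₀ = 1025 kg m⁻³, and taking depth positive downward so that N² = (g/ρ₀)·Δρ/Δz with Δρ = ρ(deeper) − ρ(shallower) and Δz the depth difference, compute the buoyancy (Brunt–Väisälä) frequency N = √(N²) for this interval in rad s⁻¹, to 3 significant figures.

0.0205 rad s⁻¹

Δρ = 1027.44 − 1025.28 = 2.16 kg m⁻³ over Δz = 132 − 83 = 49 m.
N² = (9.8/1025) × (2.16/49) = 4.2146 × 10⁻⁴ s⁻².
N = √(4.2146 × 10⁻⁴) = 0.020529 rad s⁻¹ ≈ 0.0205 rad s⁻¹.
Since Δρ > 0 the layer is stably stratified.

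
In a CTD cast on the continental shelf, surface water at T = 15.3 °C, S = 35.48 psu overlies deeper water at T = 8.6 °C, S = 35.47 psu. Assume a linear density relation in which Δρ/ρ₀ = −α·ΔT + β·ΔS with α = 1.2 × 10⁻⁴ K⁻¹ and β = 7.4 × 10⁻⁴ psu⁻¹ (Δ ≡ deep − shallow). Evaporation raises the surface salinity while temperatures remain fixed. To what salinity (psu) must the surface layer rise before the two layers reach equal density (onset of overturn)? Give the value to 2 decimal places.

36.56 psu

Neutral buoyancy requires −α(T_deep − T_surf) + β(S_deep − S_surf′) = 0.
S_surf′ = S_deep − (α/β)·ΔT = 35.47 − (1.2 × 10⁻⁴/7.4 × 10⁻⁴)·(-6.7) = 36.5565 psu.
Increase required: 36.5565 − 35.48 = 1.0765 psu.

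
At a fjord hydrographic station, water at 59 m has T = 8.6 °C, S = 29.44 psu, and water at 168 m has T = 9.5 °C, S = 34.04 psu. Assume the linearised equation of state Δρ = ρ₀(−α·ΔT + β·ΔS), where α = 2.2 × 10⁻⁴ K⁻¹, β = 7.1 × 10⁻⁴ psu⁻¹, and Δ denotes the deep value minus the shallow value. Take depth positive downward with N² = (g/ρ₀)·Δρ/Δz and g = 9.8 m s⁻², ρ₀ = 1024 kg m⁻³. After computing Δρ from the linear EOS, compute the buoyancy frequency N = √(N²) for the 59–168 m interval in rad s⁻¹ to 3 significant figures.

0.0166 rad s⁻¹

ΔT = +0.9 K, ΔS = +4.60 psu (deep − shallow).
Δρ/ρ₀ = −αΔT + βΔS = -1.98 × 10⁻⁴ + 3.266 × 10⁻³ = 3.068 × 10⁻³, so Δρ ≈ 3.142 kg m⁻³.
N² = (g/ρ₀)·Δρ/Δz = g·(Δρ/ρ₀)/Δz = 9.8 × 3.068 × 10⁻³ / 109 = 2.7584 × 10⁻⁴ s⁻².
N = √(2.7584 × 10⁻⁴) = 0.016608 rad s⁻¹ ≈ 0.0166 rad s⁻¹.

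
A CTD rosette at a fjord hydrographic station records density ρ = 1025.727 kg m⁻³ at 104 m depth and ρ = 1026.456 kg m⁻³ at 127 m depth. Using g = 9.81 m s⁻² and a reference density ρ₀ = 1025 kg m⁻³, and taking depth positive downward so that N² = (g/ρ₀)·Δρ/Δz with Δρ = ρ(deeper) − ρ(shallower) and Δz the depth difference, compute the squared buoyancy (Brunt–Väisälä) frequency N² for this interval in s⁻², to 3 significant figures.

3.03 × 10⁻⁴ s⁻²

Δρ = 1026.456 − 1025.727 = 0.729 kg m⁻³ over Δz = 127 − 104 = 23 m.
N² = (9.81/1025) × (0.729/23) = 3.0335 × 10⁻⁴ s⁻² ≈ 3.03 × 10⁻⁴ s⁻².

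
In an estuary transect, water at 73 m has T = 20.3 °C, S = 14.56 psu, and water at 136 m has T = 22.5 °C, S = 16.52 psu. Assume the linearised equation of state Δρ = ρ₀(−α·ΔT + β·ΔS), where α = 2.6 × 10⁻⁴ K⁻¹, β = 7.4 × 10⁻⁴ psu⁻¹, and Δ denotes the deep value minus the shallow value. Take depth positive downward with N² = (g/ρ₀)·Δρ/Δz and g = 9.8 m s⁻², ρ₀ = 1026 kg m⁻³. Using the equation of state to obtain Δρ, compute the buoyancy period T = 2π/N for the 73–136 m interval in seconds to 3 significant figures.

538 s

ΔT = +2.2 K, ΔS = +1.96 psu (deep − shallow).
Δρ/ρ₀ = −αΔT + βΔS = -5.72 × 10⁻⁴ + 1.4504 × 10⁻³ = 8.784 × 10⁻⁴, so Δρ ≈ 0.9012 kg m⁻³.
N² = (g/ρ₀)·Δρ/Δz = g·(Δρ/ρ₀)/Δz = 9.8 × 8.784 × 10⁻⁴ / 63 = 1.3664 × 10⁻⁴ s⁻².
N = √(1.3664 × 10⁻⁴) = 0.011689 rad s⁻¹ → T = 2π/N = 537.53 s ≈ 538 s.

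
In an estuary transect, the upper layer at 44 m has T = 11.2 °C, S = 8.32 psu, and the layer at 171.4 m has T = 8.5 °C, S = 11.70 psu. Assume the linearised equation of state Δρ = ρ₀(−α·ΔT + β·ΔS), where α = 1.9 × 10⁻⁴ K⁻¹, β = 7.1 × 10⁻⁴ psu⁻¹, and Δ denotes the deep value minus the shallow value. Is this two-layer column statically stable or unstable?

stable

ΔT = 8.5 − 11.2 = -2.7 K and ΔS = 11.70 − 8.32 = +3.38 psu (deep − shallow).
−αΔT = 5.13 × 10⁻⁴; βΔS = 2.3998 × 10⁻³; sum Δρ/ρ₀ = 2.9128 × 10⁻³.
Δρ/ρ₀ > 0, so Δρ > 0: deeper water is denser → statically stable.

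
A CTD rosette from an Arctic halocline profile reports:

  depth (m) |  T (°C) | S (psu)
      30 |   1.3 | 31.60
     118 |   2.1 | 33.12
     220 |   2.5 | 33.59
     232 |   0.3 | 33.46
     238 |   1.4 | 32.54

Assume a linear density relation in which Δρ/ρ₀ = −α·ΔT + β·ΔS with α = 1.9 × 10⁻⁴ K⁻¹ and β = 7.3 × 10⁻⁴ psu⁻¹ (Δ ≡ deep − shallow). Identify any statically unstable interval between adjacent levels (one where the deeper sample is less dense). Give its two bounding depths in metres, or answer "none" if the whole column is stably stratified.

Evaluate Δρ/ρ₀ = −αΔT + βΔS across each adjacent pair:
  30–118 m: −αΔT+βΔS = −(1.9 × 10⁻⁴)(+0.8)+(7.3 × 10⁻⁴)(+1.52) = 9.6 × 10⁻⁴ → stable
  118–220 m: −αΔT+βΔS = −(1.9 × 10⁻⁴)(+0.4)+(7.3 × 10⁻⁴)(+0.47) = 2.7 × 10⁻⁴ → stable
  220–232 m: −αΔT+βΔS = −(1.9 × 10⁻⁴)(-2.2)+(7.3 × 10⁻⁴)(-0.13) = 3.2 × 10⁻⁴ → stable
  232–238 m: −αΔT+βΔS = −(1.9 × 10⁻⁴)(+1.1)+(7.3 × 10⁻⁴)(-0.92) = -8.8 × 10⁻⁴ → UNSTABLE
The 232–238 m interval has Δρ < 0: lighter water underlies denser water.

232–238 m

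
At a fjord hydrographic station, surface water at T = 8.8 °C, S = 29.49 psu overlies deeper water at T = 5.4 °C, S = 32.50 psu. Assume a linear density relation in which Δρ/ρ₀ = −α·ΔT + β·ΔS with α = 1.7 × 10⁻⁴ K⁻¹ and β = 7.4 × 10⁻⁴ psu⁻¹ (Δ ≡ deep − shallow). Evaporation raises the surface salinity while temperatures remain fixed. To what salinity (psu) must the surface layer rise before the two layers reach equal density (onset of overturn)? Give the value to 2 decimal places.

Neutral buoyancy requires −α(T_deep − T_surf) + β(S_deep − S_surf′) = 0.
S_surf′ = S_deep − (α/β)·ΔT = 32.50 − (1.7 × 10⁻⁴/7.4 × 10⁻⁴)·(-3.4) = 33.2811 psu.
Increase required: 33.2811 − 29.49 = 3.7911 psu.

33.28 psu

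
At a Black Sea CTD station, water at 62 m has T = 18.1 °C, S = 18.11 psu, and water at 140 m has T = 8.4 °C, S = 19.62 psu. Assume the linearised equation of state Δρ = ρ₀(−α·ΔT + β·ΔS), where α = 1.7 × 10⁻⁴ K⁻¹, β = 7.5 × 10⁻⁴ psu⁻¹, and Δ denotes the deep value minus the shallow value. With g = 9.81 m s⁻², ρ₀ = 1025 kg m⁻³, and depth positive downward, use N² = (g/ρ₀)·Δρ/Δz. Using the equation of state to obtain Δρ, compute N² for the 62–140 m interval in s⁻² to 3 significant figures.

3.50 × 10⁻⁴ s⁻²

ΔT = -9.7 K, ΔS = +1.51 psu (deep − shallow).
Δρ/ρ₀ = −αΔT + βΔS = 1.649 × 10⁻³ + 1.1325 × 10⁻³ = 2.7815 × 10⁻³, so Δρ ≈ 2.851 kg m⁻³.
N² = (g/ρ₀)·Δρ/Δz = g·(Δρ/ρ₀)/Δz = 9.81 × 2.7815 × 10⁻³ / 78 = 3.4983 × 10⁻⁴ s⁻² ≈ 3.50 × 10⁻⁴ s⁻².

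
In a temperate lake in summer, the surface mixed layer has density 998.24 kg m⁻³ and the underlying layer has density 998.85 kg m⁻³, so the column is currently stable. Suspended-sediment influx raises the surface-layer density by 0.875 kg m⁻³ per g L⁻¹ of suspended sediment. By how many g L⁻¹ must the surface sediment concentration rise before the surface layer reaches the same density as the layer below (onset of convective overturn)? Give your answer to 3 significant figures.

Density deficit of the surface layer: 998.85 − 998.24 = 0.61 kg m⁻³.
Required change = 0.61 / 0.875 = 0.697 g L⁻¹.

0.697 g L⁻¹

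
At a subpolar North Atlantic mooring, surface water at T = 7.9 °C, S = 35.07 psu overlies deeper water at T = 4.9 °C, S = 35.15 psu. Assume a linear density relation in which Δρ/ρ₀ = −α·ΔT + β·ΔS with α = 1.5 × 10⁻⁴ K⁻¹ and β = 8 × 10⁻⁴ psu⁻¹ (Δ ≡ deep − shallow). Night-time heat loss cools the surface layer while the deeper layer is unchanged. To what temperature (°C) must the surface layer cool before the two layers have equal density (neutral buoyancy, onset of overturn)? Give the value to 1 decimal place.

Neutral buoyancy requires Δρ = 0, i.e. −α(T_deep − T_surf′) + β(S_deep − S_surf) = 0.
T_surf′ = T_deep − (β/α)·ΔS = 4.9 − (8 × 10⁻⁴/1.5 × 10⁻⁴)·(+0.08) = 4.473 °C.
Cooling required: 7.9 − (4.473) = 3.427 °C.

4.5 °C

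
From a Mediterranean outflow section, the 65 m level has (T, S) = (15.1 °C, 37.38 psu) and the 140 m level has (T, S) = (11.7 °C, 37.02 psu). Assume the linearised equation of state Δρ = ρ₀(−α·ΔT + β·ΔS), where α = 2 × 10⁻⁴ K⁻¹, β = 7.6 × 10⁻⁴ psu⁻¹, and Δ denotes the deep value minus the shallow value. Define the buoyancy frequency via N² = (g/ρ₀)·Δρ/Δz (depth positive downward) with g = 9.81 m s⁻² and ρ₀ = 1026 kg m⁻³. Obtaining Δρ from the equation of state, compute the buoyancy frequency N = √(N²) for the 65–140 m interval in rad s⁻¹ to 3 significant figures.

ΔT = -3.4 K, ΔS = -0.36 psu (deep − shallow).
Δρ/ρ₀ = −αΔT + βΔS = 6.80 × 10⁻⁴ − 2.736 × 10⁻⁴ = 4.064 × 10⁻⁴, so Δρ ≈ 0.4170 kg m⁻³.
N² = (g/ρ₀)·Δρ/Δz = g·(Δρ/ρ₀)/Δz = 9.81 × 4.064 × 10⁻⁴ / 75 = 5.3157 × 10⁻⁵ s⁻².
N = √(5.3157 × 10⁻⁵) = 7.2909 × 10⁻³ rad s⁻¹ ≈ 7.29 × 10⁻³ rad s⁻¹.

7.29 × 10⁻³ rad s⁻¹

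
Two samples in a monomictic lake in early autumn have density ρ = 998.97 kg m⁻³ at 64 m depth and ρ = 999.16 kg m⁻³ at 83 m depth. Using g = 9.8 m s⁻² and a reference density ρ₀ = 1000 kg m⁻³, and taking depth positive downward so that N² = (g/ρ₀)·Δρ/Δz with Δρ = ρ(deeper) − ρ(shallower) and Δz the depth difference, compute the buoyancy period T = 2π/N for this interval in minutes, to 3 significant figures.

10.6 min

Δρ = 999.16 − 998.97 = 0.19 kg m⁻³ over Δz = 83 − 64 = 19 m.
N² = (9.8/1000) × (0.19/19) = 9.8000 × 10⁻⁵ s⁻².
N = √(9.8000 × 10⁻⁵) = 9.8995 × 10⁻³ rad s⁻¹, so T = 2π/N = 634.70 s = 10.578 min ≈ 10.6 min.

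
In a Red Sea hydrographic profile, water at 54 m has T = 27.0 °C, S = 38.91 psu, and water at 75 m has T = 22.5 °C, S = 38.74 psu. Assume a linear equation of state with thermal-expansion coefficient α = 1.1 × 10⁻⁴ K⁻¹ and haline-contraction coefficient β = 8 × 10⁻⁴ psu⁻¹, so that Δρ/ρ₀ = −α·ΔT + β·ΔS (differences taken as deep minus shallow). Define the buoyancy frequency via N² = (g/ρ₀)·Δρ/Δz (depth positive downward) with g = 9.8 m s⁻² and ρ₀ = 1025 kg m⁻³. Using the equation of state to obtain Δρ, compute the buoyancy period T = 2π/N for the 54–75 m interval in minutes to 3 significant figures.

ΔT = -4.5 K, ΔS = -0.17 psu (deep − shallow).
Δρ/ρ₀ = −αΔT + βΔS = 4.95 × 10⁻⁴ − 1.36 × 10⁻⁴ = 3.59 × 10⁻⁴, so Δρ ≈ 0.3680 kg m⁻³.
N² = (g/ρ₀)·Δρ/Δz = g·(Δρ/ρ₀)/Δz = 9.8 × 3.59 × 10⁻⁴ / 21 = 1.6753 × 10⁻⁴ s⁻².
N = √(1.6753 × 10⁻⁴) = 0.012943 rad s⁻¹ → T = 2π/N = 485.45 s = 8.0908 min ≈ 8.09 min.

8.09 min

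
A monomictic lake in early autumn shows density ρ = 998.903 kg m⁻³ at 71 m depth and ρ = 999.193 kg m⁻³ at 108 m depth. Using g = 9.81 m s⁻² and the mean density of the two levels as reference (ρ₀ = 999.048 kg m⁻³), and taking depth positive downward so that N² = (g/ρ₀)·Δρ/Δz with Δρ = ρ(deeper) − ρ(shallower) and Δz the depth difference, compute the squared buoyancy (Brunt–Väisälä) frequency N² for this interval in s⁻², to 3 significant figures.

7.70 × 10⁻⁵ s⁻²

Δρ = 999.193 − 998.903 = 0.290 kg m⁻³ over Δz = 108 − 71 = 37 m.
N² = (9.81/999.048) × (0.290/37) = 7.6962 × 10⁻⁵ s⁻² ≈ 7.70 × 10⁻⁵ s⁻².
A positive N² confirms static stability across the interval.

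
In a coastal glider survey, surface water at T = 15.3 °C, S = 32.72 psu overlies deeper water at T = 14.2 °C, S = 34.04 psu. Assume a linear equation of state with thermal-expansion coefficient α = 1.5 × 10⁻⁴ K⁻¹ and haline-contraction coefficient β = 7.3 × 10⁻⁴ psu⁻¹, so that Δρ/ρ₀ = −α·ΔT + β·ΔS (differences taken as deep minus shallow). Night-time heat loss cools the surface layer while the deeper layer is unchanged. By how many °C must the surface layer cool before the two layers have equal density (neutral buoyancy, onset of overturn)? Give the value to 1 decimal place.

Neutral buoyancy requires Δρ = 0, i.e. −α(T_deep − T_surf′) + β(S_deep − S_surf) = 0.
T_surf′ = T_deep − (β/α)·ΔS = 14.2 − (7.3 × 10⁻⁴/1.5 × 10⁻⁴)·(+1.32) = 7.776 °C.
Cooling required: 15.3 − (7.776) = 7.524 °C.

7.5 °C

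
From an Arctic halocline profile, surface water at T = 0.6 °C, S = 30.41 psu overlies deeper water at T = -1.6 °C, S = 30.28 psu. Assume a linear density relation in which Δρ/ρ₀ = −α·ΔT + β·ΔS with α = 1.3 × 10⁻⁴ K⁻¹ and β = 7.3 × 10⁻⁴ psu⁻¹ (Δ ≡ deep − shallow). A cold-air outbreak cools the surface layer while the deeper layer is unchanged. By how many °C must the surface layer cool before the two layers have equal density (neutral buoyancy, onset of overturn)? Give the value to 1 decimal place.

1.5 °C

Neutral buoyancy requires Δρ = 0, i.e. −α(T_deep − T_surf′) + β(S_deep − S_surf) = 0.
T_surf′ = T_deep − (β/α)·ΔS = -1.6 − (7.3 × 10⁻⁴/1.3 × 10⁻⁴)·(-0.13) = -0.870 °C.
Cooling required: 0.6 − (-0.870) = 1.470 °C.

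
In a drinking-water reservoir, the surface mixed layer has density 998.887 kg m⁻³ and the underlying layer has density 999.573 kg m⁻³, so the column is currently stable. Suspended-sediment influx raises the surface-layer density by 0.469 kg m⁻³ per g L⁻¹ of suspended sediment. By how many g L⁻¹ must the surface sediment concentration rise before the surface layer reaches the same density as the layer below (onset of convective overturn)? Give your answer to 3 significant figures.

Density deficit of the surface layer: 999.573 − 998.887 = 0.686 kg m⁻³.
Required change = 0.686 / 0.469 = 1.46 g L⁻¹.

1.46 g L⁻¹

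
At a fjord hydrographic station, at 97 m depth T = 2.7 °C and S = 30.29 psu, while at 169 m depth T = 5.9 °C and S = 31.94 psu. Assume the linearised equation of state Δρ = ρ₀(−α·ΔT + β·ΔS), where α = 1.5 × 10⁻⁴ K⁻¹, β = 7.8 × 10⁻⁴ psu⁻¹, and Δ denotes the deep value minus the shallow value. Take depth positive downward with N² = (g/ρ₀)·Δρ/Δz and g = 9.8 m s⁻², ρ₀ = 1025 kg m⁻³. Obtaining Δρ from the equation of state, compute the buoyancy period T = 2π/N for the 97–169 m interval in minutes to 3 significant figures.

ΔT = +3.2 K, ΔS = +1.65 psu (deep − shallow).
Δρ/ρ₀ = −αΔT + βΔS = -4.80 × 10⁻⁴ + 1.287 × 10⁻³ = 8.07 × 10⁻⁴, so Δρ ≈ 0.8272 kg m⁻³.
N² = (g/ρ₀)·Δρ/Δz = g·(Δρ/ρ₀)/Δz = 9.8 × 8.07 × 10⁻⁴ / 72 = 1.0984 × 10⁻⁴ s⁻².
N = √(1.0984 × 10⁻⁴) = 0.010480 rad s⁻¹ → T = 2π/N = 599.54 s = 9.9923 min ≈ 9.99 min.

9.99 min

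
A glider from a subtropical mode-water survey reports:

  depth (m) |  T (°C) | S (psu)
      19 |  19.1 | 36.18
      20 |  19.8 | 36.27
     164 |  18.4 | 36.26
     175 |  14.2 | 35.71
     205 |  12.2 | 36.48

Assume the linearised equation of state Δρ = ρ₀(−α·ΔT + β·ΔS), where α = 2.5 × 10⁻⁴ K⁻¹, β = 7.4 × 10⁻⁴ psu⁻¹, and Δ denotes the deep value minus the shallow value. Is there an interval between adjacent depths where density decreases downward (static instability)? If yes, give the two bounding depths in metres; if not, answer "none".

Evaluate Δρ/ρ₀ = −αΔT + βΔS across each adjacent pair:
  19–20 m: −αΔT+βΔS = −(2.5 × 10⁻⁴)(+0.7)+(7.4 × 10⁻⁴)(+0.09) = -1.1 × 10⁻⁴ → UNSTABLE
  20–164 m: −αΔT+βΔS = −(2.5 × 10⁻⁴)(-1.4)+(7.4 × 10⁻⁴)(-0.01) = 3.4 × 10⁻⁴ → stable
  164–175 m: −αΔT+βΔS = −(2.5 × 10⁻⁴)(-4.2)+(7.4 × 10⁻⁴)(-0.55) = 6.4 × 10⁻⁴ → stable
  175–205 m: −αΔT+βΔS = −(2.5 × 10⁻⁴)(-2.0)+(7.4 × 10⁻⁴)(+0.77) = 1.1 × 10⁻³ → stable
The 19–20 m interval has Δρ < 0: lighter water underlies denser water.

19–20 m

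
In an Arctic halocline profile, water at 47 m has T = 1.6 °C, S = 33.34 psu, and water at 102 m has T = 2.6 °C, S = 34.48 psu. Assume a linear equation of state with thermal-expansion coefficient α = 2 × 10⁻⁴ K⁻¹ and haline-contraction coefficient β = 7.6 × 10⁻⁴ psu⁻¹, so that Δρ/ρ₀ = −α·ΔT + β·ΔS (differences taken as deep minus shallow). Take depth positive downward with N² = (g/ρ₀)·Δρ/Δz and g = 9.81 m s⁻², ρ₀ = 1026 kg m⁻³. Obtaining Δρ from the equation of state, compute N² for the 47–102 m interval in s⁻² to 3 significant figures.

1.19 × 10⁻⁴ s⁻²

ΔT = +1.0 K, ΔS = +1.14 psu (deep − shallow).
Δρ/ρ₀ = −αΔT + βΔS = -2.00 × 10⁻⁴ + 8.664 × 10⁻⁴ = 6.664 × 10⁻⁴, so Δρ ≈ 0.6837 kg m⁻³.
N² = (g/ρ₀)·Δρ/Δz = g·(Δρ/ρ₀)/Δz = 9.81 × 6.664 × 10⁻⁴ / 55 = 1.1886 × 10⁻⁴ s⁻² ≈ 1.19 × 10⁻⁴ s⁻².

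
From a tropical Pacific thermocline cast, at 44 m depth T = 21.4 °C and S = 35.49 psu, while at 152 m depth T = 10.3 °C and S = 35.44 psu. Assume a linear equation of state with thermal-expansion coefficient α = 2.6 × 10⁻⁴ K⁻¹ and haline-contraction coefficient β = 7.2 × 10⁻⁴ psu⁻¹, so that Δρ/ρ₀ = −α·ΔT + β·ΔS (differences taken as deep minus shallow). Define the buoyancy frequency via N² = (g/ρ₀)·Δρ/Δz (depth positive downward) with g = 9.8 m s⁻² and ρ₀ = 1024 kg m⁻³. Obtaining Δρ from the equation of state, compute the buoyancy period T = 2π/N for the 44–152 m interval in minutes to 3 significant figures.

6.51 min

ΔT = -11.1 K, ΔS = -0.05 psu (deep − shallow).
Δρ/ρ₀ = −αΔT + βΔS = 2.886 × 10⁻³ − 3.60 × 10⁻⁵ = 2.85 × 10⁻³, so Δρ ≈ 2.918 kg m⁻³.
N² = (g/ρ₀)·Δρ/Δz = g·(Δρ/ρ₀)/Δz = 9.8 × 2.85 × 10⁻³ / 108 = 2.5861 × 10⁻⁴ s⁻².
N = √(2.5861 × 10⁻⁴) = 0.016081 rad s⁻¹ → T = 2π/N = 390.72 s = 6.5120 min ≈ 6.51 min.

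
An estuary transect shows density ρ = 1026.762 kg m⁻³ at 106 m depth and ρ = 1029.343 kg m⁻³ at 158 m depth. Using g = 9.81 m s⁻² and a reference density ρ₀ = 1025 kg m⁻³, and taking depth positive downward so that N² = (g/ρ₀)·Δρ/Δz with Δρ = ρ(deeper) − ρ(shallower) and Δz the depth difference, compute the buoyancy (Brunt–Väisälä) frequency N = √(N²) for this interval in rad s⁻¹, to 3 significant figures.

Δρ = 1029.343 − 1026.762 = 2.581 kg m⁻³ over Δz = 158 − 106 = 52 m.
N² = (9.81/1025) × (2.581/52) = 4.7504 × 10⁻⁴ s⁻².
N = √(4.7504 × 10⁻⁴) = 0.021795 rad s⁻¹ ≈ 0.0218 rad s⁻¹.

0.0218 rad s⁻¹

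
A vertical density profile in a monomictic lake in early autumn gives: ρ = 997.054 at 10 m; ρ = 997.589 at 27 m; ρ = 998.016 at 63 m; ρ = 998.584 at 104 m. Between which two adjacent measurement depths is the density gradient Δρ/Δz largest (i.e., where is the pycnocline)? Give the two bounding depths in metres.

10–27 m

Compute the density gradient over each adjacent pair:
  10–27 m: Δρ/Δz = 0.535/17 = 0.031 kg m⁻⁴
  27–63 m: Δρ/Δz = 0.427/36 = 0.012 kg m⁻⁴
  63–104 m: Δρ/Δz = 0.568/41 = 0.014 kg m⁻⁴
The largest gradient is in the 10–27 m interval — the pycnocline.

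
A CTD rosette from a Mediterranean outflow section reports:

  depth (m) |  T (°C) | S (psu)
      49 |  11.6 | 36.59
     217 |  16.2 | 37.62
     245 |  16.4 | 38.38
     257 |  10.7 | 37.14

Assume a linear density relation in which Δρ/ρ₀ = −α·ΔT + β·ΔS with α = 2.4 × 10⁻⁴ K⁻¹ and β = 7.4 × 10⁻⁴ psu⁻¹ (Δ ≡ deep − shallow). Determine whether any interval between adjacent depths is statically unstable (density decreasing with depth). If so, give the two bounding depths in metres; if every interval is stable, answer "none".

Evaluate Δρ/ρ₀ = −αΔT + βΔS across each adjacent pair:
  49–217 m: −αΔT+βΔS = −(2.4 × 10⁻⁴)(+4.6)+(7.4 × 10⁻⁴)(+1.03) = -3.4 × 10⁻⁴ → UNSTABLE
  217–245 m: −αΔT+βΔS = −(2.4 × 10⁻⁴)(+0.2)+(7.4 × 10⁻⁴)(+0.76) = 5.1 × 10⁻⁴ → stable
  245–257 m: −αΔT+βΔS = −(2.4 × 10⁻⁴)(-5.7)+(7.4 × 10⁻⁴)(-1.24) = 4.5 × 10⁻⁴ → stable
The 49–217 m interval has Δρ < 0: lighter water underlies denser water.

49–217 m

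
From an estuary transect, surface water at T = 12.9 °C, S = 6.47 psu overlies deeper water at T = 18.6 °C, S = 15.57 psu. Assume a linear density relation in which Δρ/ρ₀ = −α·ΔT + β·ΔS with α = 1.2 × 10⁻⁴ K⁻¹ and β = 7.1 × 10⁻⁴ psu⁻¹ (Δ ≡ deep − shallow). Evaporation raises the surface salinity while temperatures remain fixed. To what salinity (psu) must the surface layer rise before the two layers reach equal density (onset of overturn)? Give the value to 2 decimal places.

Neutral buoyancy requires −α(T_deep − T_surf) + β(S_deep − S_surf′) = 0.
S_surf′ = S_deep − (α/β)·ΔT = 15.57 − (1.2 × 10⁻⁴/7.1 × 10⁻⁴)·(+5.7) = 14.6066 psu.
Increase required: 14.6066 − 6.47 = 8.1366 psu.

14.61 psu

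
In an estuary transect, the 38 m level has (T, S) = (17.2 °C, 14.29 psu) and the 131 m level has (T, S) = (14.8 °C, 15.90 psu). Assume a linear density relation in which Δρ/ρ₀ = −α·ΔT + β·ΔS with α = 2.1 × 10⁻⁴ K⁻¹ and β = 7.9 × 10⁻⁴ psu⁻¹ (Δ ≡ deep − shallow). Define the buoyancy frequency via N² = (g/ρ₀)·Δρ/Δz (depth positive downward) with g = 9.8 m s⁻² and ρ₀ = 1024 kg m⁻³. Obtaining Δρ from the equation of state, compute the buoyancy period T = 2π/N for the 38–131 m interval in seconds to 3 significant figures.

ΔT = -2.4 K, ΔS = +1.61 psu (deep − shallow).
Δρ/ρ₀ = −αΔT + βΔS = 5.04 × 10⁻⁴ + 1.2719 × 10⁻³ = 1.7759 × 10⁻³, so Δρ ≈ 1.819 kg m⁻³.
N² = (g/ρ₀)·Δρ/Δz = g·(Δρ/ρ₀)/Δz = 9.8 × 1.7759 × 10⁻³ / 93 = 1.8714 × 10⁻⁴ s⁻².
N = √(1.8714 × 10⁻⁴) = 0.013680 rad s⁻¹ → T = 2π/N = 459.30 s ≈ 459 s.

459 s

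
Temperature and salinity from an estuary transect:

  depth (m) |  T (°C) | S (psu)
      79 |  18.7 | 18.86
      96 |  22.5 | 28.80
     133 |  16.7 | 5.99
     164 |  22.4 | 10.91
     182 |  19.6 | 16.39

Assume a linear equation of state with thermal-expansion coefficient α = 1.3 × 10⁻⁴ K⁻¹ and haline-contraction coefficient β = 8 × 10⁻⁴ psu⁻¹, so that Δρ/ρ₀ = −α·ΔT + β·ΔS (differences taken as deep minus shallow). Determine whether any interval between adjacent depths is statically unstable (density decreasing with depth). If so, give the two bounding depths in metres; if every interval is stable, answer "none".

96–133 m

Evaluate Δρ/ρ₀ = −αΔT + βΔS across each adjacent pair:
  79–96 m: −αΔT+βΔS = −(1.3 × 10⁻⁴)(+3.8)+(8 × 10⁻⁴)(+9.94) = 7.5 × 10⁻³ → stable
  96–133 m: −αΔT+βΔS = −(1.3 × 10⁻⁴)(-5.8)+(8 × 10⁻⁴)(-22.81) = -0.017 → UNSTABLE
  133–164 m: −αΔT+βΔS = −(1.3 × 10⁻⁴)(+5.7)+(8 × 10⁻⁴)(+4.92) = 3.2 × 10⁻³ → stable
  164–182 m: −αΔT+βΔS = −(1.3 × 10⁻⁴)(-2.8)+(8 × 10⁻⁴)(+5.48) = 4.7 × 10⁻³ → stable
The 96–133 m interval has Δρ < 0: lighter water underlies denser water.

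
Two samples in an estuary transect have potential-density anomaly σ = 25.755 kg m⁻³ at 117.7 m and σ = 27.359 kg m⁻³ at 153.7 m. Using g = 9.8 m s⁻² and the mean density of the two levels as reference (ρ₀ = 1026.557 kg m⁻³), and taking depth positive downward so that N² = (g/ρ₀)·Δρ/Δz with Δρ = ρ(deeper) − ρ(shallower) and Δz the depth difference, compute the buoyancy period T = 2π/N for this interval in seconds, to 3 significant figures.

Δρ = 1027.359 − 1025.755 = 1.604 kg m⁻³ over Δz = 153.7 − 117.7 = 36 m.
N² = (9.8/1026.557) × (1.604/36) = 4.2535 × 10⁻⁴ s⁻².
N = √(4.2535 × 10⁻⁴) = 0.020624 rad s⁻¹, so T = 2π/N = 304.65 s ≈ 305 s.
A positive N² confirms static stability across the interval.

305 s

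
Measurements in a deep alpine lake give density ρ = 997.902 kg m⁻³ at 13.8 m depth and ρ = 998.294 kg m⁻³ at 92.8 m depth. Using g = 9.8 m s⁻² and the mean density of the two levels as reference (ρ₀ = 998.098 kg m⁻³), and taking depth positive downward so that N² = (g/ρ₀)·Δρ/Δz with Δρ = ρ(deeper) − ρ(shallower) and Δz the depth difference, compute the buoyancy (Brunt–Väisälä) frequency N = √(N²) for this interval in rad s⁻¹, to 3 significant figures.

Δρ = 998.294 − 997.902 = 0.392 kg m⁻³ over Δz = 92.8 − 13.8 = 79 m.
N² = (9.8/998.098) × (0.392/79) = 4.8721 × 10⁻⁵ s⁻².
N = √(4.8721 × 10⁻⁵) = 6.9800 × 10⁻³ rad s⁻¹ ≈ 6.98 × 10⁻³ rad s⁻¹.

6.98 × 10⁻³ rad s⁻¹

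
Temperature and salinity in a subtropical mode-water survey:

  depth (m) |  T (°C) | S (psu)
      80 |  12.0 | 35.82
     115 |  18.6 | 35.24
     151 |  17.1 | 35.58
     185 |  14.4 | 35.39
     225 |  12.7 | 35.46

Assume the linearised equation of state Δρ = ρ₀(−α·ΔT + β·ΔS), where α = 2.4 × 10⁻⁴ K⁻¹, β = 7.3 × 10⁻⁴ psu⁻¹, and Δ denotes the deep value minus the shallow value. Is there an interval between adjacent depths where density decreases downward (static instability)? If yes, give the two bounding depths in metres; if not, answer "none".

80–115 m

Evaluate Δρ/ρ₀ = −αΔT + βΔS across each adjacent pair:
  80–115 m: −αΔT+βΔS = −(2.4 × 10⁻⁴)(+6.6)+(7.3 × 10⁻⁴)(-0.58) = -2.0 × 10⁻³ → UNSTABLE
  115–151 m: −αΔT+βΔS = −(2.4 × 10⁻⁴)(-1.5)+(7.3 × 10⁻⁴)(+0.34) = 6.1 × 10⁻⁴ → stable
  151–185 m: −αΔT+βΔS = −(2.4 × 10⁻⁴)(-2.7)+(7.3 × 10⁻⁴)(-0.19) = 5.1 × 10⁻⁴ → stable
  185–225 m: −αΔT+βΔS = −(2.4 × 10⁻⁴)(-1.7)+(7.3 × 10⁻⁴)(+0.07) = 4.6 × 10⁻⁴ → stable
The 80–115 m interval has Δρ < 0: lighter water underlies denser water.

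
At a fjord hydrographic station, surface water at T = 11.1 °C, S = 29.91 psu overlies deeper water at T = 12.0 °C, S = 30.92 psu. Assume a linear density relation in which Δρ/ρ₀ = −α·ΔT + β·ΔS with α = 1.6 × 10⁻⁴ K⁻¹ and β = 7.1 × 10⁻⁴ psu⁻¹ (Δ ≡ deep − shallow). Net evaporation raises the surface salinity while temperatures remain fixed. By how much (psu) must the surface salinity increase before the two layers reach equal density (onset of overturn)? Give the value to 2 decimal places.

Neutral buoyancy requires −α(T_deep − T_surf) + β(S_deep − S_surf′) = 0.
S_surf′ = S_deep − (α/β)·ΔT = 30.92 − (1.6 × 10⁻⁴/7.1 × 10⁻⁴)·(+0.9) = 30.7172 psu.
Increase required: 30.7172 − 29.91 = 0.8072 psu.

0.81 psu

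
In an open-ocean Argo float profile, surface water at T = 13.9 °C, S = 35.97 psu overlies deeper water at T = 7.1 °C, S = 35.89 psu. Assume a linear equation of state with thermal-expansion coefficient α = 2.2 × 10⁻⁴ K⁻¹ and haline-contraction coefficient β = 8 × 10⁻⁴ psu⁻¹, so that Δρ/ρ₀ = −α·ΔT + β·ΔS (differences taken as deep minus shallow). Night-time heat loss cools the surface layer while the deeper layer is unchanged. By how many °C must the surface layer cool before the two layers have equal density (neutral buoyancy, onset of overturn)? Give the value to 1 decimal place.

6.5 °C

Neutral buoyancy requires Δρ = 0, i.e. −α(T_deep − T_surf′) + β(S_deep − S_surf) = 0.
T_surf′ = T_deep − (β/α)·ΔS = 7.1 − (8 × 10⁻⁴/2.2 × 10⁻⁴)·(-0.08) = 7.391 °C.
Cooling required: 13.9 − (7.391) = 6.509 °C.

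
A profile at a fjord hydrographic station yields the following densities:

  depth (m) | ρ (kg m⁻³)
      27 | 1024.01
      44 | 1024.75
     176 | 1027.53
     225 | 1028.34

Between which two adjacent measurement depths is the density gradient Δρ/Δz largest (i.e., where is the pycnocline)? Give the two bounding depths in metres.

Compute the density gradient over each adjacent pair:
  27–44 m: Δρ/Δz = 0.74/17 = 0.044 kg m⁻⁴
  44–176 m: Δρ/Δz = 2.78/132 = 0.021 kg m⁻⁴
  176–225 m: Δρ/Δz = 0.81/49 = 0.017 kg m⁻⁴
The largest gradient is in the 27–44 m interval — the pycnocline.

27–44 m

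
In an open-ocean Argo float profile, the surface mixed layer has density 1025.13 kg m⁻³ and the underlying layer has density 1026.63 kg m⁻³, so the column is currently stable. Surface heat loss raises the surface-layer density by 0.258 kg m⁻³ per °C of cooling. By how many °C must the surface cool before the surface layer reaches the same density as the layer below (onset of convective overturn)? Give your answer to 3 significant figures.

5.81 °C

Density deficit of the surface layer: 1026.63 − 1025.13 = 1.5 kg m⁻³.
Required change = 1.5 / 0.258 = 5.81 °C.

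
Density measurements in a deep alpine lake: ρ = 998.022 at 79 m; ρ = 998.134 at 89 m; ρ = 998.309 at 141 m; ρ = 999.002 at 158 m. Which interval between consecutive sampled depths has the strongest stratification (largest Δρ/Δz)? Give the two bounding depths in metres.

141–158 m

Compute the density gradient over each adjacent pair:
  79–89 m: Δρ/Δz = 0.112/10 = 0.011 kg m⁻⁴
  89–141 m: Δρ/Δz = 0.175/52 = 3.4 × 10⁻³ kg m⁻⁴
  141–158 m: Δρ/Δz = 0.693/17 = 0.041 kg m⁻⁴
The largest gradient is in the 141–158 m interval — the pycnocline.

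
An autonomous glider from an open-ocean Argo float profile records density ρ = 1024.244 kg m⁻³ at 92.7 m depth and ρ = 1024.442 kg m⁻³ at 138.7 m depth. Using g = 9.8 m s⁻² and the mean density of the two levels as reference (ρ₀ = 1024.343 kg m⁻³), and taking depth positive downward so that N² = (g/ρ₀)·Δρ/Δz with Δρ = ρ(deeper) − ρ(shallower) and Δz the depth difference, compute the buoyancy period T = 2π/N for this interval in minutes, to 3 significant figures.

16.3 min

Δρ = 1024.442 − 1024.244 = 0.198 kg m⁻³ over Δz = 138.7 − 92.7 = 46 m.
N² = (9.8/1024.343) × (0.198/46) = 4.1180 × 10⁻⁵ s⁻².
N = √(4.1180 × 10⁻⁵) = 6.4172 × 10⁻³ rad s⁻¹, so T = 2π/N = 979.12 s = 16.319 min ≈ 16.3 min.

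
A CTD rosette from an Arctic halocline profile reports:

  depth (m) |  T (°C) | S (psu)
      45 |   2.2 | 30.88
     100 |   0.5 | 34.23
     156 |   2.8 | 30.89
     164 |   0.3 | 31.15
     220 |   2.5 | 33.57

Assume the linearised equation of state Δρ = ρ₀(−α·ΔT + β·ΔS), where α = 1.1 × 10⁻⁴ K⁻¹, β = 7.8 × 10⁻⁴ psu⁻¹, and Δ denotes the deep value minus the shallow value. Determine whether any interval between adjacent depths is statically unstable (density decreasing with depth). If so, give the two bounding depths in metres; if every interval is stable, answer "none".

100–156 m

Evaluate Δρ/ρ₀ = −αΔT + βΔS across each adjacent pair:
  45–100 m: −αΔT+βΔS = −(1.1 × 10⁻⁴)(-1.7)+(7.8 × 10⁻⁴)(+3.35) = 2.8 × 10⁻³ → stable
  100–156 m: −αΔT+βΔS = −(1.1 × 10⁻⁴)(+2.3)+(7.8 × 10⁻⁴)(-3.34) = -2.9 × 10⁻³ → UNSTABLE
  156–164 m: −αΔT+βΔS = −(1.1 × 10⁻⁴)(-2.5)+(7.8 × 10⁻⁴)(+0.26) = 4.8 × 10⁻⁴ → stable
  164–220 m: −αΔT+βΔS = −(1.1 × 10⁻⁴)(+2.2)+(7.8 × 10⁻⁴)(+2.42) = 1.6 × 10⁻³ → stable
The 100–156 m interval has Δρ < 0: lighter water underlies denser water.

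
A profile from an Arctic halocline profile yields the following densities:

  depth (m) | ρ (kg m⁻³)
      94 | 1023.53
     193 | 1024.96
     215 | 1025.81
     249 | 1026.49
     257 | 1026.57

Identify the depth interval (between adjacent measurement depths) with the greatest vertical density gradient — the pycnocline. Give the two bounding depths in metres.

Compute the density gradient over each adjacent pair:
  94–193 m: Δρ/Δz = 1.43/99 = 0.014 kg m⁻⁴
  193–215 m: Δρ/Δz = 0.85/22 = 0.039 kg m⁻⁴
  215–249 m: Δρ/Δz = 0.68/34 = 0.020 kg m⁻⁴
  249–257 m: Δρ/Δz = 0.08/8 = 0.010 kg m⁻⁴
The largest gradient is in the 193–215 m interval — the pycnocline.

193–215 m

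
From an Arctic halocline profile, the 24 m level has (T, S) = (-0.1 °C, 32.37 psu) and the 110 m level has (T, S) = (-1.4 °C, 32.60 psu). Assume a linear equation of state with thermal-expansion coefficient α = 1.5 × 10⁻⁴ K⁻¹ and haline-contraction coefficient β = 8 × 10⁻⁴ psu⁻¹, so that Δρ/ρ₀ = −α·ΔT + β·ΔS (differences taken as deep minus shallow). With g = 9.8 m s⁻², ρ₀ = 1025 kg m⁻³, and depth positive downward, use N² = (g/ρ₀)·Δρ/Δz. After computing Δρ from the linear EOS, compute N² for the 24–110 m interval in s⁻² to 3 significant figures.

4.32 × 10⁻⁵ s⁻²

ΔT = -1.3 K, ΔS = +0.23 psu (deep − shallow).
Δρ/ρ₀ = −αΔT + βΔS = 1.95 × 10⁻⁴ + 1.84 × 10⁻⁴ = 3.79 × 10⁻⁴, so Δρ ≈ 0.3885 kg m⁻³.
N² = (g/ρ₀)·Δρ/Δz = g·(Δρ/ρ₀)/Δz = 9.8 × 3.79 × 10⁻⁴ / 86 = 4.3188 × 10⁻⁵ s⁻² ≈ 4.32 × 10⁻⁵ s⁻².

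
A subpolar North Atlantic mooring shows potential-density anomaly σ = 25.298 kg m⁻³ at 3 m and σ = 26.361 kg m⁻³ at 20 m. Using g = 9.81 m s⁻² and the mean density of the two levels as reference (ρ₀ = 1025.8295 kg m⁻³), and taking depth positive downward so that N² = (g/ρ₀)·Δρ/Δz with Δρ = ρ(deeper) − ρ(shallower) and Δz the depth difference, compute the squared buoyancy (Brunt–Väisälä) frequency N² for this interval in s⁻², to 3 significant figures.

5.98 × 10⁻⁴ s⁻²

Δρ = 1026.361 − 1025.298 = 1.063 kg m⁻³ over Δz = 20 − 3 = 17 m.
N² = (9.81/1025.8295) × (1.063/17) = 5.9797 × 10⁻⁴ s⁻² ≈ 5.98 × 10⁻⁴ s⁻².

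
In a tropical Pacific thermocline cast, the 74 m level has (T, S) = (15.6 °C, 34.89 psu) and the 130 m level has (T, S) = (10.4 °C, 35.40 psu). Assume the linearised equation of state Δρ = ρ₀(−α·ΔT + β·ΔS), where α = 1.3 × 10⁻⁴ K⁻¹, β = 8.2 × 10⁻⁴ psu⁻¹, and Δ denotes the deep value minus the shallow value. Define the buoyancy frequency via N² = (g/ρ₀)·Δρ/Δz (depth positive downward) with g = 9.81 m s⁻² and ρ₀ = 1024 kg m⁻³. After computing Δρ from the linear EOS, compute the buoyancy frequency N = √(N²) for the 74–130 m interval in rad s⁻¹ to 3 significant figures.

ΔT = -5.2 K, ΔS = +0.51 psu (deep − shallow).
Δρ/ρ₀ = −αΔT + βΔS = 6.76 × 10⁻⁴ + 4.182 × 10⁻⁴ = 1.0942 × 10⁻³, so Δρ ≈ 1.120 kg m⁻³.
N² = (g/ρ₀)·Δρ/Δz = g·(Δρ/ρ₀)/Δz = 9.81 × 1.0942 × 10⁻³ / 56 = 1.9168 × 10⁻⁴ s⁻².
N = √(1.9168 × 10⁻⁴) = 0.013845 rad s⁻¹ ≈ 0.0138 rad s⁻¹.

0.0138 rad s⁻¹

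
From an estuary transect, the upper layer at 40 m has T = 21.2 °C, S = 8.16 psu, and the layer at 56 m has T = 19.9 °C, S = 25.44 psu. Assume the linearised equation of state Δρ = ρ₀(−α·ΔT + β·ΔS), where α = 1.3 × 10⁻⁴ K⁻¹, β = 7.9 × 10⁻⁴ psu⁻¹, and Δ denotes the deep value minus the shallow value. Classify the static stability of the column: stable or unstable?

ΔT = 19.9 − 21.2 = -1.3 K and ΔS = 25.44 − 8.16 = +17.28 psu (deep − shallow).
−αΔT = 1.69 × 10⁻⁴; βΔS = 0.0136512; sum Δρ/ρ₀ = 0.0138202.
Δρ/ρ₀ > 0, so Δρ > 0: deeper water is denser → statically stable.

stable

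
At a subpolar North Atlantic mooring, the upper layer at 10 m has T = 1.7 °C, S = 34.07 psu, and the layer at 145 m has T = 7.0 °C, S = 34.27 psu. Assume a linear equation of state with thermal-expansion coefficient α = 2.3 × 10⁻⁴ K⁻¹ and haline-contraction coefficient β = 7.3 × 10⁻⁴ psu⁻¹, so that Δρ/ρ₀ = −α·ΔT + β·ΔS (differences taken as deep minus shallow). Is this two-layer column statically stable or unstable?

ΔT = 7.0 − 1.7 = +5.3 K and ΔS = 34.27 − 34.07 = +0.20 psu (deep − shallow).
−αΔT = -1.219 × 10⁻³; βΔS = 1.46 × 10⁻⁴; sum Δρ/ρ₀ = -1.073 × 10⁻³.
Δρ/ρ₀ < 0, so Δρ < 0: deeper water is lighter → statically unstable; the column would overturn.

unstable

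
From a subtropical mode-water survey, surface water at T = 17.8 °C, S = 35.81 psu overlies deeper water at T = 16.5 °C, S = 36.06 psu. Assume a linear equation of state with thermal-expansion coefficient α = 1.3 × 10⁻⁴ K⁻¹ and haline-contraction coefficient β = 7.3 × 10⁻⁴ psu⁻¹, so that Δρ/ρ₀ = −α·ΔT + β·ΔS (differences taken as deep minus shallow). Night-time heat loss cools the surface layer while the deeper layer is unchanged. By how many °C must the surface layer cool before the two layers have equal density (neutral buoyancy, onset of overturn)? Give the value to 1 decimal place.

2.7 °C

Neutral buoyancy requires Δρ = 0, i.e. −α(T_deep − T_surf′) + β(S_deep − S_surf) = 0.
T_surf′ = T_deep − (β/α)·ΔS = 16.5 − (7.3 × 10⁻⁴/1.3 × 10⁻⁴)·(+0.25) = 15.096 °C.
Cooling required: 17.8 − (15.096) = 2.704 °C.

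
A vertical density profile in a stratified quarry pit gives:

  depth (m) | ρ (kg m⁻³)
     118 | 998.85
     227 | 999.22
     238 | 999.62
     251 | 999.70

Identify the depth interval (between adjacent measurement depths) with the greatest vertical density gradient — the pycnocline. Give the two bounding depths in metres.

Compute the density gradient over each adjacent pair:
  118–227 m: Δρ/Δz = 0.37/109 = 3.4 × 10⁻³ kg m⁻⁴
  227–238 m: Δρ/Δz = 0.40/11 = 0.036 kg m⁻⁴
  238–251 m: Δρ/Δz = 0.08/13 = 6.2 × 10⁻³ kg m⁻⁴
The largest gradient is in the 227–238 m interval — the pycnocline.

227–238 m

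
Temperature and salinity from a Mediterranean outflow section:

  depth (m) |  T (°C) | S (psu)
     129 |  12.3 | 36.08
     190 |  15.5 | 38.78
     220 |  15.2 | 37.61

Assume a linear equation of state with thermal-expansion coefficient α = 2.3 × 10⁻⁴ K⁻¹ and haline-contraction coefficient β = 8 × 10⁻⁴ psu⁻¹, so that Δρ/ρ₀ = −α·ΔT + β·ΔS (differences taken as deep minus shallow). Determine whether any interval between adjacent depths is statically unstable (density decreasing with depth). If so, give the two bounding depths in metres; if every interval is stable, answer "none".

Evaluate Δρ/ρ₀ = −αΔT + βΔS across each adjacent pair:
  129–190 m: −αΔT+βΔS = −(2.3 × 10⁻⁴)(+3.2)+(8 × 10⁻⁴)(+2.70) = 1.4 × 10⁻³ → stable
  190–220 m: −αΔT+βΔS = −(2.3 × 10⁻⁴)(-0.3)+(8 × 10⁻⁴)(-1.17) = -8.7 × 10⁻⁴ → UNSTABLE
The 190–220 m interval has Δρ < 0: lighter water underlies denser water.

190–220 m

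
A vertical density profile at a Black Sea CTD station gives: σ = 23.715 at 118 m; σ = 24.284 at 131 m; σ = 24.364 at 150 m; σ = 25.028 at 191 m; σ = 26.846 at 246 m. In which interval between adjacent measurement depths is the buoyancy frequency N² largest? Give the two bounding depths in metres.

118–131 m

Compute the density gradient over each adjacent pair:
  118–131 m: Δρ/Δz = 0.569/13 = 0.044 kg m⁻⁴
  131–150 m: Δρ/Δz = 0.080/19 = 4.2 × 10⁻³ kg m⁻⁴
  150–191 m: Δρ/Δz = 0.664/41 = 0.016 kg m⁻⁴
  191–246 m: Δρ/Δz = 1.818/55 = 0.033 kg m⁻⁴
The largest gradient is in the 118–131 m interval — the pycnocline.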